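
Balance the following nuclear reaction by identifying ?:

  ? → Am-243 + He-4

Conserve mass number: A = 243 + 4, so A = 247.
Conserve atomic number: Z = 95 + 2, so Z = 97.
Z = 97 is berkelium, so the species is Bk-247.

Bk-247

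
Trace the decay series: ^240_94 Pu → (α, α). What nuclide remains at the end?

Th-232

Start: (A, Z) = (240, 94).
After α: (236, 92).
After α: (232, 90).
Z = 90 is thorium.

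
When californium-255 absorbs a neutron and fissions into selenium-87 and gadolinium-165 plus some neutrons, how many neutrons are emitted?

Conserve mass number: 256 = 87 + 165 + k, so k = 256 − 252 = 4.
Check atomic number: 98 = 34 + 64 + 0 = 98. ✓

4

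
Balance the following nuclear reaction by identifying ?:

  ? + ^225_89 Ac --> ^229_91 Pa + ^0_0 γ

Conserve mass number: A + 225 = 229 + 0, so A = 4.
Conserve atomic number: Z + 89 = 91 + 0, so Z = 2.
A = 4 and Z = 2 is ^4_2 He — an alpha particle.

alpha particle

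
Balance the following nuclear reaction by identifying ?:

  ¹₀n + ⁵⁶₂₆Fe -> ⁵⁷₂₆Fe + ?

gamma ray

Conserve mass number: 1 + 56 = 57 + A, so A = 0.
Conserve atomic number: 0 + 26 = 26 + Z, so Z = 0.
A = 0 and Z = 0 is ⁰₀γ — a gamma ray.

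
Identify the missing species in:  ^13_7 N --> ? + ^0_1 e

Conserve mass number: 13 = A + 0, so A = 13.
Conserve atomic number: 7 = Z + 1, so Z = 6.
Z = 6 is carbon, so the species is ^13_6 C.

C-13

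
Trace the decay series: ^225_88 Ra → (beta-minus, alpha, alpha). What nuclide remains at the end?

Start: (A, Z) = (225, 88).
After β⁻: (225, 89).
After α: (221, 87).
After α: (217, 85).
Z = 85 is astatine.

At-217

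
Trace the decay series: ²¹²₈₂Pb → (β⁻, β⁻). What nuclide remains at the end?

Po-212

Start: (A, Z) = (212, 82).
After β⁻: (212, 83).
After β⁻: (212, 84).
Z = 84 is polonium.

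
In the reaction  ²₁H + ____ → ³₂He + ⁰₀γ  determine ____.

Conserve mass number: 2 + A = 3 + 0, so A = 1.
Conserve atomic number: 1 + Z = 2 + 0, so Z = 1.
A = 1 and Z = 1 is ¹₁H — a proton.

proton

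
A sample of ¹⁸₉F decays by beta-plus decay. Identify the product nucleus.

O-18

Beta-plus decay: mass number changes by +0, atomic number by -1.
A: 18 = 18; Z: 9 − 1 = 8.
Z = 8 is oxygen, so the daughter is ¹⁸₈O.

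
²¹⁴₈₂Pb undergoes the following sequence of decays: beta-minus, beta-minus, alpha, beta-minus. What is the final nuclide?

Start: (A, Z) = (214, 82).
After β⁻: (214, 83).
After β⁻: (214, 84).
After α: (210, 82).
After β⁻: (210, 83).
Z = 83 is bismuth.

Bi-210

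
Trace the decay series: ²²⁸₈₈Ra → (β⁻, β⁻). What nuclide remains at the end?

Start: (A, Z) = (228, 88).
After β⁻: (228, 89).
After β⁻: (228, 90).
Z = 90 is thorium.

Th-228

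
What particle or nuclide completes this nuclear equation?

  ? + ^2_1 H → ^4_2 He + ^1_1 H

Conserve mass number: A + 2 = 4 + 1, so A = 3.
Conserve atomic number: Z + 1 = 2 + 1, so Z = 2.
Z = 2 is helium, so the species is ^3_2 He.

He-3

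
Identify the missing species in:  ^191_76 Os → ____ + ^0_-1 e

Ir-191

Conserve mass number: 191 = A + 0, so A = 191.
Conserve atomic number: 76 = Z − 1, so Z = 77.
Z = 77 is iridium, so the species is ^191_77 Ir.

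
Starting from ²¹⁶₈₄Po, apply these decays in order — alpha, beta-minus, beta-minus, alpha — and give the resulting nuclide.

Start: (A, Z) = (216, 84).
After α: (212, 82).
After β⁻: (212, 83).
After β⁻: (212, 84).
After α: (208, 82).
Z = 82 is lead.

Pb-208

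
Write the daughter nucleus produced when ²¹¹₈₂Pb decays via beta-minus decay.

Beta-minus decay: mass number changes by +0, atomic number by +1.
A: 211 = 211; Z: 82 + 1 = 83.
Z = 83 is bismuth, so the daughter is ²¹¹₈₃Bi.

Bi-211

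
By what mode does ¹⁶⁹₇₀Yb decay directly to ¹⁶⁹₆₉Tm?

ΔA = 169 − 169 = 0; ΔZ = 69 − 70 = -1.
A is unchanged and Z drops by 1 — a proton has become a neutron (β⁺ emission or electron capture).

beta-plus decay or electron capture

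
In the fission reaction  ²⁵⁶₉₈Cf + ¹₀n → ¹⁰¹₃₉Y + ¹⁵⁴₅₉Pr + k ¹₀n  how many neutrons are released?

2

Conserve mass number: 257 = 101 + 154 + k, so k = 257 − 255 = 2.
Check atomic number: 98 = 39 + 59 + 0 = 98. ✓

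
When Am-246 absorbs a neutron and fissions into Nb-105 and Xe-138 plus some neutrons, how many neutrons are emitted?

4

Conserve mass number: 247 = 105 + 138 + k, so k = 247 − 243 = 4.
Check atomic number: 95 = 41 + 54 + 0 = 95. ✓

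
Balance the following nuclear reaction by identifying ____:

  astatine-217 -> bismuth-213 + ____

Conserve mass number: 217 = 213 + A, so A = 4.
Conserve atomic number: 85 = 83 + Z, so Z = 2.
A = 4 and Z = 2 is helium-4 — an alpha particle.

alpha particle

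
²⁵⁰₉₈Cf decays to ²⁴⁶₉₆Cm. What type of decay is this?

ΔA = 246 − 250 = -4; ΔZ = 96 − 98 = -2.
A drops by 4 and Z drops by 2 — the signature of alpha emission.

alpha decay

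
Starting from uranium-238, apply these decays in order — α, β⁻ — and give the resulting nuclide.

Pa-234

Start: (A, Z) = (238, 92).
After α: (234, 90).
After β⁻: (234, 91).
Z = 91 is protactinium.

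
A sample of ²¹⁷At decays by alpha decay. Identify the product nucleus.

Alpha decay: mass number changes by -4, atomic number by -2.
A: 217 − 4 = 213; Z: 85 − 2 = 83.
Z = 83 is bismuth, so the daughter is ²¹³Bi.

Bi-213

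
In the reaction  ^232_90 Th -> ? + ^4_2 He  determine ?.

Conserve mass number: 232 = A + 4, so A = 228.
Conserve atomic number: 90 = Z + 2, so Z = 88.
Z = 88 is radium, so the species is ^228_88 Ra.

Ra-228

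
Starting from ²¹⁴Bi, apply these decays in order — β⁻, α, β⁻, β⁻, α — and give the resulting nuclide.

Start: (A, Z) = (214, 83).
After β⁻: (214, 84).
After α: (210, 82).
After β⁻: (210, 83).
After β⁻: (210, 84).
After α: (206, 82).
Z = 82 is lead.

Pb-206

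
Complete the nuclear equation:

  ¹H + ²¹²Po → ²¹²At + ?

Conserve mass number: 1 + 212 = 212 + A, so A = 1.
Conserve atomic number: 1 + 84 = 85 + Z, so Z = 0.
A = 1 and Z = 0 is ¹n — a neutron.

neutron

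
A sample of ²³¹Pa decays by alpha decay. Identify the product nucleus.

Alpha decay: mass number changes by -4, atomic number by -2.
A: 231 − 4 = 227; Z: 91 − 2 = 89.
Z = 89 is actinium, so the daughter is ²²⁷Ac.

Ac-227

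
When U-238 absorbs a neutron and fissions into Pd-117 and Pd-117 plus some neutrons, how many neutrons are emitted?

5

Conserve mass number: 239 = 117 + 117 + k, so k = 239 − 234 = 5.
Check atomic number: 92 = 46 + 46 + 0 = 92. ✓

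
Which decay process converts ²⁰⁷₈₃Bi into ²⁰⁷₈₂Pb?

ΔA = 207 − 207 = 0; ΔZ = 82 − 83 = -1.
A is unchanged and Z drops by 1 — a proton has become a neutron (β⁺ emission or electron capture).

beta-plus decay or electron capture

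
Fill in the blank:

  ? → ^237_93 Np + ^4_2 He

Am-241

Conserve mass number: A = 237 + 4, so A = 241.
Conserve atomic number: Z = 93 + 2, so Z = 95.
Z = 95 is americium, so the species is ^241_95 Am.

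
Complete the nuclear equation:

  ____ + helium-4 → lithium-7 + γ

triton

Conserve mass number: A + 4 = 7 + 0, so A = 3.
Conserve atomic number: Z + 2 = 3 + 0, so Z = 1.
A = 3 and Z = 1 is hydrogen-3 — a triton.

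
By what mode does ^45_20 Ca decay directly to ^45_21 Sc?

beta-minus decay

ΔA = 45 − 45 = 0; ΔZ = 21 − 20 = +1.
A is unchanged and Z rises by 1 — a neutron has become a proton (β⁻ decay).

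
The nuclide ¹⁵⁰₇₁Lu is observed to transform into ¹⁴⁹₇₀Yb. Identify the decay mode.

proton emission

ΔA = 149 − 150 = -1; ΔZ = 70 − 71 = -1.
A drops by 1 and Z drops by 1 — a proton was emitted.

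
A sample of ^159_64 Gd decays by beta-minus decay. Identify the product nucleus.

Tb-159

Beta-minus decay: mass number changes by +0, atomic number by +1.
A: 159 = 159; Z: 64 + 1 = 65.
Z = 65 is terbium, so the daughter is ^159_65 Tb.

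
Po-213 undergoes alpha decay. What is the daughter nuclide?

Alpha decay: mass number changes by -4, atomic number by -2.
A: 213 − 4 = 209; Z: 84 − 2 = 82.
Z = 82 is lead, so the daughter is Pb-209.

Pb-209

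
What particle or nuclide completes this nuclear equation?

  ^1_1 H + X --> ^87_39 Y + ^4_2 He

Zr-90

Conserve mass number: 1 + A = 87 + 4, so A = 90.
Conserve atomic number: 1 + Z = 39 + 2, so Z = 40.
Z = 40 is zirconium, so the species is ^90_40 Zr.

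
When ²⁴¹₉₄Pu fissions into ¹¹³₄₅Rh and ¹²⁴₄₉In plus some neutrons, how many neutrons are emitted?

4

Conserve mass number: 241 = 113 + 124 + k, so k = 241 − 237 = 4.
Check atomic number: 94 = 45 + 49 + 0 = 94. ✓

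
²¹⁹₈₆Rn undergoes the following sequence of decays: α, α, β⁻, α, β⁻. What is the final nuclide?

Pb-207

Start: (A, Z) = (219, 86).
After α: (215, 84).
After α: (211, 82).
After β⁻: (211, 83).
After α: (207, 81).
After β⁻: (207, 82).
Z = 82 is lead.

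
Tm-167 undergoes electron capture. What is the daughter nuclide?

Electron capture: mass number changes by +0, atomic number by -1.
A: 167 = 167; Z: 69 − 1 = 68.
Z = 68 is erbium, so the daughter is Er-167.

Er-167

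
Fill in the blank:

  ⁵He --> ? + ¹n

Conserve mass number: 5 = A + 1, so A = 4.
Conserve atomic number: 2 = Z + 0, so Z = 2.
A = 4 and Z = 2 is ⁴He — an alpha particle.

He-4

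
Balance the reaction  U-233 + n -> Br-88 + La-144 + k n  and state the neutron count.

Conserve mass number: 234 = 88 + 144 + k, so k = 234 − 232 = 2.
Check atomic number: 92 = 35 + 57 + 0 = 92. ✓

2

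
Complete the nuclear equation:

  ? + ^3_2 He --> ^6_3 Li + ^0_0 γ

Conserve mass number: A + 3 = 6 + 0, so A = 3.
Conserve atomic number: Z + 2 = 3 + 0, so Z = 1.
A = 3 and Z = 1 is ^3_1 H — a triton.

triton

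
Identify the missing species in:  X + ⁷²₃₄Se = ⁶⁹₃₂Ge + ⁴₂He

Conserve mass number: A + 72 = 69 + 4, so A = 1.
Conserve atomic number: Z + 34 = 32 + 2, so Z = 0.
A = 1 and Z = 0 is ¹₀n — a neutron.

neutron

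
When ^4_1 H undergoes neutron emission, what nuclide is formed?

H-3

Neutron emission: mass number changes by -1, atomic number by +0.
A: 4 − 1 = 3; Z: 1 = 1.
Z = 1 is hydrogen, so the daughter is ^3_1 H.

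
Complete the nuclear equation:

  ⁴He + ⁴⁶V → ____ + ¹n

Conserve mass number: 4 + 46 = A + 1, so A = 49.
Conserve atomic number: 2 + 23 = Z + 0, so Z = 25.
Z = 25 is manganese, so the species is ⁴⁹Mn.

Mn-49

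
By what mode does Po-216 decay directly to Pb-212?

ΔA = 212 − 216 = -4; ΔZ = 82 − 84 = -2.
A drops by 4 and Z drops by 2 — the signature of alpha emission.

alpha decay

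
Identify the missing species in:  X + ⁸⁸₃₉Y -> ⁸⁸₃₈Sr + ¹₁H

neutron

Conserve mass number: A + 88 = 88 + 1, so A = 1.
Conserve atomic number: Z + 39 = 38 + 1, so Z = 0.
A = 1 and Z = 0 is ¹₀n — a neutron.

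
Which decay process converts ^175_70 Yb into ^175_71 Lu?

beta-minus decay

ΔA = 175 − 175 = 0; ΔZ = 71 − 70 = +1.
A is unchanged and Z rises by 1 — a neutron has become a proton (β⁻ decay).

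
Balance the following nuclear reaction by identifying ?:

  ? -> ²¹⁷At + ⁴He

Fr-221

Conserve mass number: A = 217 + 4, so A = 221.
Conserve atomic number: Z = 85 + 2, so Z = 87.
Z = 87 is francium, so the species is ²²¹Fr.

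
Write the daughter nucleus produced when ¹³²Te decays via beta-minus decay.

I-132

Beta-minus decay: mass number changes by +0, atomic number by +1.
A: 132 = 132; Z: 52 + 1 = 53.
Z = 53 is iodine, so the daughter is ¹³²I.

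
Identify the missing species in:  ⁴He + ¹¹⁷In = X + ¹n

Sb-120

Conserve mass number: 4 + 117 = A + 1, so A = 120.
Conserve atomic number: 2 + 49 = Z + 0, so Z = 51.
Z = 51 is antimony, so the species is ¹²⁰Sb.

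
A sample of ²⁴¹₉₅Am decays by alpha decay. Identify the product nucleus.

Alpha decay: mass number changes by -4, atomic number by -2.
A: 241 − 4 = 237; Z: 95 − 2 = 93.
Z = 93 is neptunium, so the daughter is ²³⁷₉₃Np.

Np-237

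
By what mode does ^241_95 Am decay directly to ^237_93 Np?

ΔA = 237 − 241 = -4; ΔZ = 93 − 95 = -2.
A drops by 4 and Z drops by 2 — the signature of alpha emission.

alpha decay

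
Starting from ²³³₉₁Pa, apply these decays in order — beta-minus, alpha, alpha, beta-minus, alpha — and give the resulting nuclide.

Fr-221

Start: (A, Z) = (233, 91).
After β⁻: (233, 92).
After α: (229, 90).
After α: (225, 88).
After β⁻: (225, 89).
After α: (221, 87).
Z = 87 is francium.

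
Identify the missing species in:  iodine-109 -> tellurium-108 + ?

proton

Conserve mass number: 109 = 108 + A, so A = 1.
Conserve atomic number: 53 = 52 + Z, so Z = 1.
A = 1 and Z = 1 is hydrogen-1 — a proton.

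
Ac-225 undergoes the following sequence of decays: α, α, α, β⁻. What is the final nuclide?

Po-213

Start: (A, Z) = (225, 89).
After α: (221, 87).
After α: (217, 85).
After α: (213, 83).
After β⁻: (213, 84).
Z = 84 is polonium.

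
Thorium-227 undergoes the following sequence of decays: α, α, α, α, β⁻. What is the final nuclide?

Start: (A, Z) = (227, 90).
After α: (223, 88).
After α: (219, 86).
After α: (215, 84).
After α: (211, 82).
After β⁻: (211, 83).
Z = 83 is bismuth.

Bi-211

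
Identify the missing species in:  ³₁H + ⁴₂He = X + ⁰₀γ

Li-7

Conserve mass number: 3 + 4 = A + 0, so A = 7.
Conserve atomic number: 1 + 2 = Z + 0, so Z = 3.
Z = 3 is lithium, so the species is ⁷₃Li.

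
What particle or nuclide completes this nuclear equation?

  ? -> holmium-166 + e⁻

Dy-166

Conserve mass number: A = 166 + 0, so A = 166.
Conserve atomic number: Z = 67 − 1, so Z = 66.
Z = 66 is dysprosium, so the species is dysprosium-166.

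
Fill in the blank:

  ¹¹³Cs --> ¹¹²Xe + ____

Conserve mass number: 113 = 112 + A, so A = 1.
Conserve atomic number: 55 = 54 + Z, so Z = 1.
A = 1 and Z = 1 is ¹H — a proton.

proton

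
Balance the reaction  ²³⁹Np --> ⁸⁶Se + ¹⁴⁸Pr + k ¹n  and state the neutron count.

Conserve mass number: 239 = 86 + 148 + k, so k = 239 − 234 = 5.
Check atomic number: 93 = 34 + 59 + 0 = 93. ✓

5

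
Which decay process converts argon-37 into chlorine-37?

ΔA = 37 − 37 = 0; ΔZ = 17 − 18 = -1.
A is unchanged and Z drops by 1 — a proton has become a neutron (β⁺ emission or electron capture).

beta-plus decay or electron capture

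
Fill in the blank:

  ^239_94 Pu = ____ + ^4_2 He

U-235

Conserve mass number: 239 = A + 4, so A = 235.
Conserve atomic number: 94 = Z + 2, so Z = 92.
Z = 92 is uranium, so the species is ^235_92 U.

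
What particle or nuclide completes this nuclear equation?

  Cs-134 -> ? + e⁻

Ba-134

Conserve mass number: 134 = A + 0, so A = 134.
Conserve atomic number: 55 = Z − 1, so Z = 56.
Z = 56 is barium, so the species is Ba-134.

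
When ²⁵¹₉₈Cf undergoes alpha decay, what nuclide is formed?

Alpha decay: mass number changes by -4, atomic number by -2.
A: 251 − 4 = 247; Z: 98 − 2 = 96.
Z = 96 is curium, so the daughter is ²⁴⁷₉₆Cm.

Cm-247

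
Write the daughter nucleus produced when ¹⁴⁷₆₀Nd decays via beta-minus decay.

Pm-147

Beta-minus decay: mass number changes by +0, atomic number by +1.
A: 147 = 147; Z: 60 + 1 = 61.
Z = 61 is promethium, so the daughter is ¹⁴⁷₆₁Pm.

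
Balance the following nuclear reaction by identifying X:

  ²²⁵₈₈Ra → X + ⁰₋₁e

Conserve mass number: 225 = A + 0, so A = 225.
Conserve atomic number: 88 = Z − 1, so Z = 89.
Z = 89 is actinium, so the species is ²²⁵₈₉Ac.

Ac-225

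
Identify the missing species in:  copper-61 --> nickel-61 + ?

Conserve mass number: 61 = 61 + A, so A = 0.
Conserve atomic number: 29 = 28 + Z, so Z = 1.
A = 0 and Z = 1 is e⁺ — a positron.

positron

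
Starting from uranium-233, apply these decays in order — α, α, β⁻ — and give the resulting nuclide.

Start: (A, Z) = (233, 92).
After α: (229, 90).
After α: (225, 88).
After β⁻: (225, 89).
Z = 89 is actinium.

Ac-225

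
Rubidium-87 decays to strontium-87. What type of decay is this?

ΔA = 87 − 87 = 0; ΔZ = 38 − 37 = +1.
A is unchanged and Z rises by 1 — a neutron has become a proton (β⁻ decay).

beta-minus decay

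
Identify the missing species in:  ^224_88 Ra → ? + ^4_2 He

Rn-220

Conserve mass number: 224 = A + 4, so A = 220.
Conserve atomic number: 88 = Z + 2, so Z = 86.
Z = 86 is radon, so the species is ^220_86 Rn.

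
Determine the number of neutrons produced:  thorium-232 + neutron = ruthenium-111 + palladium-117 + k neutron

5

Conserve mass number: 233 = 111 + 117 + k, so k = 233 − 228 = 5.
Check atomic number: 90 = 44 + 46 + 0 = 90. ✓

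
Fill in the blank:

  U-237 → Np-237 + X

beta-minus particle

Conserve mass number: 237 = 237 + A, so A = 0.
Conserve atomic number: 92 = 93 + Z, so Z = -1.
A = 0 and Z = -1 is e⁻ — a beta-minus particle.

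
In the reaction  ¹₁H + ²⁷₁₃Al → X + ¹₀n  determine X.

Conserve mass number: 1 + 27 = A + 1, so A = 27.
Conserve atomic number: 1 + 13 = Z + 0, so Z = 14.
Z = 14 is silicon, so the species is ²⁷₁₄Si.

Si-27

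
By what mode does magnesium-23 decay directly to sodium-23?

beta-plus decay or electron capture

ΔA = 23 − 23 = 0; ΔZ = 11 − 12 = -1.
A is unchanged and Z drops by 1 — a proton has become a neutron (β⁺ emission or electron capture).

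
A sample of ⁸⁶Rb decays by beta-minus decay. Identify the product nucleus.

Sr-86

Beta-minus decay: mass number changes by +0, atomic number by +1.
A: 86 = 86; Z: 37 + 1 = 38.
Z = 38 is strontium, so the daughter is ⁸⁶Sr.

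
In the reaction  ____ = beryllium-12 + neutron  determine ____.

Conserve mass number: A = 12 + 1, so A = 13.
Conserve atomic number: Z = 4 + 0, so Z = 4.
Z = 4 is beryllium, so the species is beryllium-13.

Be-13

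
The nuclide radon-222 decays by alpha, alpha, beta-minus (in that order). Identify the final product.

Start: (A, Z) = (222, 86).
After α: (218, 84).
After α: (214, 82).
After β⁻: (214, 83).
Z = 83 is bismuth.

Bi-214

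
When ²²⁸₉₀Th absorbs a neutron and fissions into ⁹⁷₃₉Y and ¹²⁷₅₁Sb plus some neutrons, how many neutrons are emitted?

5

Conserve mass number: 229 = 97 + 127 + k, so k = 229 − 224 = 5.
Check atomic number: 90 = 39 + 51 + 0 = 90. ✓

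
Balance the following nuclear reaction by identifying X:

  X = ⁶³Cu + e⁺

Conserve mass number: A = 63 + 0, so A = 63.
Conserve atomic number: Z = 29 + 1, so Z = 30.
Z = 30 is zinc, so the species is ⁶³Zn.

Zn-63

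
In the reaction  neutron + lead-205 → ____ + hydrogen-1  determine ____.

Conserve mass number: 1 + 205 = A + 1, so A = 205.
Conserve atomic number: 0 + 82 = Z + 1, so Z = 81.
Z = 81 is thallium, so the species is thallium-205.

Tl-205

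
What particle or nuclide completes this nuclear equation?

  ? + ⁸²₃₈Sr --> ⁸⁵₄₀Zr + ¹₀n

alpha particle

Conserve mass number: A + 82 = 85 + 1, so A = 4.
Conserve atomic number: Z + 38 = 40 + 0, so Z = 2.
A = 4 and Z = 2 is ⁴₂He — an alpha particle.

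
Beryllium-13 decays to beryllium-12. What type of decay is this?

neutron emission

ΔA = 12 − 13 = -1; ΔZ = 4 − 4 = +0.
A drops by 1 with Z unchanged — a neutron was emitted.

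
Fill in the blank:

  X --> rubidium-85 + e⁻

Kr-85

Conserve mass number: A = 85 + 0, so A = 85.
Conserve atomic number: Z = 37 − 1, so Z = 36.
Z = 36 is krypton, so the species is krypton-85.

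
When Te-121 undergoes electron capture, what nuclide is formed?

Sb-121

Electron capture: mass number changes by +0, atomic number by -1.
A: 121 = 121; Z: 52 − 1 = 51.
Z = 51 is antimony, so the daughter is Sb-121.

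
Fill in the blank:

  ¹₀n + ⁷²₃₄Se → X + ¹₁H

As-72

Conserve mass number: 1 + 72 = A + 1, so A = 72.
Conserve atomic number: 0 + 34 = Z + 1, so Z = 33.
Z = 33 is arsenic, so the species is ⁷²₃₃As.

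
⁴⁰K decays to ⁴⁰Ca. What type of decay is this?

ΔA = 40 − 40 = 0; ΔZ = 20 − 19 = +1.
A is unchanged and Z rises by 1 — a neutron has become a proton (β⁻ decay).

beta-minus decay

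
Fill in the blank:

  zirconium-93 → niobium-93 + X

beta-minus particle

Conserve mass number: 93 = 93 + A, so A = 0.
Conserve atomic number: 40 = 41 + Z, so Z = -1.
A = 0 and Z = -1 is e⁻ — a beta-minus particle.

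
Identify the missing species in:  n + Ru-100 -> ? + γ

Conserve mass number: 1 + 100 = A + 0, so A = 101.
Conserve atomic number: 0 + 44 = Z + 0, so Z = 44.
Z = 44 is ruthenium, so the species is Ru-101.

Ru-101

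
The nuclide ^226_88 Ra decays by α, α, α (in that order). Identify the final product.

Start: (A, Z) = (226, 88).
After α: (222, 86).
After α: (218, 84).
After α: (214, 82).
Z = 82 is lead.

Pb-214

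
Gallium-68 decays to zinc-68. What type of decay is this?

beta-plus decay or electron capture

ΔA = 68 − 68 = 0; ΔZ = 30 − 31 = -1.
A is unchanged and Z drops by 1 — a proton has become a neutron (β⁺ emission or electron capture).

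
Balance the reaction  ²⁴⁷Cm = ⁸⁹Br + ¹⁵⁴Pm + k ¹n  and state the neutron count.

4

Conserve mass number: 247 = 89 + 154 + k, so k = 247 − 243 = 4.
Check atomic number: 96 = 35 + 61 + 0 = 96. ✓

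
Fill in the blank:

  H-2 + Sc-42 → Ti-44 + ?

gamma ray

Conserve mass number: 2 + 42 = 44 + A, so A = 0.
Conserve atomic number: 1 + 21 = 22 + Z, so Z = 0.
A = 0 and Z = 0 is γ — a gamma ray.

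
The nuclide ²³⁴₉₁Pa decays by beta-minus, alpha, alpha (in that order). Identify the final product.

Start: (A, Z) = (234, 91).
After β⁻: (234, 92).
After α: (230, 90).
After α: (226, 88).
Z = 88 is radium.

Ra-226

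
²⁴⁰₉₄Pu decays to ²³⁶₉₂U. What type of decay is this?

ΔA = 236 − 240 = -4; ΔZ = 92 − 94 = -2.
A drops by 4 and Z drops by 2 — the signature of alpha emission.

alpha decay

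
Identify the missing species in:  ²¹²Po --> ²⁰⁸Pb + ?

Conserve mass number: 212 = 208 + A, so A = 4.
Conserve atomic number: 84 = 82 + Z, so Z = 2.
A = 4 and Z = 2 is ⁴He — an alpha particle.

alpha particle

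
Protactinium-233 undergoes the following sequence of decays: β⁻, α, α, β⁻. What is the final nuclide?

Start: (A, Z) = (233, 91).
After β⁻: (233, 92).
After α: (229, 90).
After α: (225, 88).
After β⁻: (225, 89).
Z = 89 is actinium.

Ac-225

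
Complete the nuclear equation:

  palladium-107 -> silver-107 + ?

Conserve mass number: 107 = 107 + A, so A = 0.
Conserve atomic number: 46 = 47 + Z, so Z = -1.
A = 0 and Z = -1 is e⁻ — a beta-minus particle.

beta-minus particle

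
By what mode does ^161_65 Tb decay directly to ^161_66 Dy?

ΔA = 161 − 161 = 0; ΔZ = 66 − 65 = +1.
A is unchanged and Z rises by 1 — a neutron has become a proton (β⁻ decay).

beta-minus decay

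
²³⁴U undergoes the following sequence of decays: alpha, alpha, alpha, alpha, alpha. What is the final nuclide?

Pb-214

Start: (A, Z) = (234, 92).
After α: (230, 90).
After α: (226, 88).
After α: (222, 86).
After α: (218, 84).
After α: (214, 82).
Z = 82 is lead.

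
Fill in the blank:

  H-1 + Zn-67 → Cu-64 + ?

alpha particle

Conserve mass number: 1 + 67 = 64 + A, so A = 4.
Conserve atomic number: 1 + 30 = 29 + Z, so Z = 2.
A = 4 and Z = 2 is He-4 — an alpha particle.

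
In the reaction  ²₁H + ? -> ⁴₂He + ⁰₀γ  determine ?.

deuteron

Conserve mass number: 2 + A = 4 + 0, so A = 2.
Conserve atomic number: 1 + Z = 2 + 0, so Z = 1.
A = 2 and Z = 1 is ²₁H — a deuteron.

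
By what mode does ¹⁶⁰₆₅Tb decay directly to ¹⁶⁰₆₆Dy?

beta-minus decay

ΔA = 160 − 160 = 0; ΔZ = 66 − 65 = +1.
A is unchanged and Z rises by 1 — a neutron has become a proton (β⁻ decay).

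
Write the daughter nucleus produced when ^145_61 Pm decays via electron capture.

Nd-145

Electron capture: mass number changes by +0, atomic number by -1.
A: 145 = 145; Z: 61 − 1 = 60.
Z = 60 is neodymium, so the daughter is ^145_60 Nd.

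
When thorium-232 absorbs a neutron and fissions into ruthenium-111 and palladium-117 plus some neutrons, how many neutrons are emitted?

Conserve mass number: 233 = 111 + 117 + k, so k = 233 − 228 = 5.
Check atomic number: 90 = 44 + 46 + 0 = 90. ✓

5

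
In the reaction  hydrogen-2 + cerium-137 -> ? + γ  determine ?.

Conserve mass number: 2 + 137 = A + 0, so A = 139.
Conserve atomic number: 1 + 58 = Z + 0, so Z = 59.
Z = 59 is praseodymium, so the species is praseodymium-139.

Pr-139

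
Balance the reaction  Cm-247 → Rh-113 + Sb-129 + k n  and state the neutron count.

5

Conserve mass number: 247 = 113 + 129 + k, so k = 247 − 242 = 5.
Check atomic number: 96 = 45 + 51 + 0 = 96. ✓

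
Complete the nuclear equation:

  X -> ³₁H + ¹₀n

H-4

Conserve mass number: A = 3 + 1, so A = 4.
Conserve atomic number: Z = 1 + 0, so Z = 1.
Z = 1 is hydrogen, so the species is ⁴₁H.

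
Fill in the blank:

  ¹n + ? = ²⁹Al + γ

Conserve mass number: 1 + A = 29 + 0, so A = 28.
Conserve atomic number: 0 + Z = 13 + 0, so Z = 13.
Z = 13 is aluminium, so the species is ²⁸Al.

Al-28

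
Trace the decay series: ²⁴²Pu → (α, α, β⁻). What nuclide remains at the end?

Start: (A, Z) = (242, 94).
After α: (238, 92).
After α: (234, 90).
After β⁻: (234, 91).
Z = 91 is protactinium.

Pa-234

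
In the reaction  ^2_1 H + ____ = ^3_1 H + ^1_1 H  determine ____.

Conserve mass number: 2 + A = 3 + 1, so A = 2.
Conserve atomic number: 1 + Z = 1 + 1, so Z = 1.
A = 2 and Z = 1 is ^2_1 H — a deuteron.

deuteron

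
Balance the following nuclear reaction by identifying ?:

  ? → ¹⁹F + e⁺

Conserve mass number: A = 19 + 0, so A = 19.
Conserve atomic number: Z = 9 + 1, so Z = 10.
Z = 10 is neon, so the species is ¹⁹Ne.

Ne-19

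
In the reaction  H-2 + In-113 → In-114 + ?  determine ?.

Conserve mass number: 2 + 113 = 114 + A, so A = 1.
Conserve atomic number: 1 + 49 = 49 + Z, so Z = 1.
A = 1 and Z = 1 is H-1 — a proton.

proton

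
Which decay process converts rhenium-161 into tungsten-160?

ΔA = 160 − 161 = -1; ΔZ = 74 − 75 = -1.
A drops by 1 and Z drops by 1 — a proton was emitted.

proton emission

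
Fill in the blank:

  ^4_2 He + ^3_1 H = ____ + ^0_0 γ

Li-7

Conserve mass number: 4 + 3 = A + 0, so A = 7.
Conserve atomic number: 2 + 1 = Z + 0, so Z = 3.
Z = 3 is lithium, so the species is ^7_3 Li.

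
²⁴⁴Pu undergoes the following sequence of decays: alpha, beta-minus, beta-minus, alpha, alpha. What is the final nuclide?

Start: (A, Z) = (244, 94).
After α: (240, 92).
After β⁻: (240, 93).
After β⁻: (240, 94).
After α: (236, 92).
After α: (232, 90).
Z = 90 is thorium.

Th-232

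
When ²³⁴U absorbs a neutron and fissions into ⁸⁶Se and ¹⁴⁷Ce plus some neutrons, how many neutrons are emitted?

Conserve mass number: 235 = 86 + 147 + k, so k = 235 − 233 = 2.
Check atomic number: 92 = 34 + 58 + 0 = 92. ✓

2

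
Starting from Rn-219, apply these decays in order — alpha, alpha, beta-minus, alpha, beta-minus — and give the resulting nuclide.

Start: (A, Z) = (219, 86).
After α: (215, 84).
After α: (211, 82).
After β⁻: (211, 83).
After α: (207, 81).
After β⁻: (207, 82).
Z = 82 is lead.

Pb-207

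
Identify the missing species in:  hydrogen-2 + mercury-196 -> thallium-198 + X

gamma ray

Conserve mass number: 2 + 196 = 198 + A, so A = 0.
Conserve atomic number: 1 + 80 = 81 + Z, so Z = 0.
A = 0 and Z = 0 is γ — a gamma ray.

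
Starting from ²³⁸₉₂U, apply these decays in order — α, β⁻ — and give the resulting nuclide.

Pa-234

Start: (A, Z) = (238, 92).
After α: (234, 90).
After β⁻: (234, 91).
Z = 91 is protactinium.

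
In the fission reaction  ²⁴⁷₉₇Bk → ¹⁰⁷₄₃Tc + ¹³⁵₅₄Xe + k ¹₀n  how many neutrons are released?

Conserve mass number: 247 = 107 + 135 + k, so k = 247 − 242 = 5.
Check atomic number: 97 = 43 + 54 + 0 = 97. ✓

5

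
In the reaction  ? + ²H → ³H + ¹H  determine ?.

Conserve mass number: A + 2 = 3 + 1, so A = 2.
Conserve atomic number: Z + 1 = 1 + 1, so Z = 1.
A = 2 and Z = 1 is ²H — a deuteron.

deuteron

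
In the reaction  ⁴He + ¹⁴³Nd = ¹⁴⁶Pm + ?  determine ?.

proton

Conserve mass number: 4 + 143 = 146 + A, so A = 1.
Conserve atomic number: 2 + 60 = 61 + Z, so Z = 1.
A = 1 and Z = 1 is ¹H — a proton.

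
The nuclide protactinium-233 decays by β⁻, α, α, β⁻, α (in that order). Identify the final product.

Start: (A, Z) = (233, 91).
After β⁻: (233, 92).
After α: (229, 90).
After α: (225, 88).
After β⁻: (225, 89).
After α: (221, 87).
Z = 87 is francium.

Fr-221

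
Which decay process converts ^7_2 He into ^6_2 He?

neutron emission

ΔA = 6 − 7 = -1; ΔZ = 2 − 2 = +0.
A drops by 1 with Z unchanged — a neutron was emitted.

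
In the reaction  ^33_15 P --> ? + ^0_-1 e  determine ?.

S-33

Conserve mass number: 33 = A + 0, so A = 33.
Conserve atomic number: 15 = Z − 1, so Z = 16.
Z = 16 is sulfur, so the species is ^33_16 S.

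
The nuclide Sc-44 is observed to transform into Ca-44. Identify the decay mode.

beta-plus decay or electron capture

ΔA = 44 − 44 = 0; ΔZ = 20 − 21 = -1.
A is unchanged and Z drops by 1 — a proton has become a neutron (β⁺ emission or electron capture).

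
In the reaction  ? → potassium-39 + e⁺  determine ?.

Conserve mass number: A = 39 + 0, so A = 39.
Conserve atomic number: Z = 19 + 1, so Z = 20.
Z = 20 is calcium, so the species is calcium-39.

Ca-39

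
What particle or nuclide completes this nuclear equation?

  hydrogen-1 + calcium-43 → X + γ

Conserve mass number: 1 + 43 = A + 0, so A = 44.
Conserve atomic number: 1 + 20 = Z + 0, so Z = 21.
Z = 21 is scandium, so the species is scandium-44.

Sc-44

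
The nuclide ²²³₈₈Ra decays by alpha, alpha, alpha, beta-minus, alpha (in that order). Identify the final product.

Tl-207

Start: (A, Z) = (223, 88).
After α: (219, 86).
After α: (215, 84).
After α: (211, 82).
After β⁻: (211, 83).
After α: (207, 81).
Z = 81 is thallium.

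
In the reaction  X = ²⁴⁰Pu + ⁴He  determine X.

Cm-244

Conserve mass number: A = 240 + 4, so A = 244.
Conserve atomic number: Z = 94 + 2, so Z = 96.
Z = 96 is curium, so the species is ²⁴⁴Cm.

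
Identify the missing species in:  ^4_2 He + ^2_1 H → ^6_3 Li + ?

Conserve mass number: 4 + 2 = 6 + A, so A = 0.
Conserve atomic number: 2 + 1 = 3 + Z, so Z = 0.
A = 0 and Z = 0 is ^0_0 γ — a gamma ray.

gamma ray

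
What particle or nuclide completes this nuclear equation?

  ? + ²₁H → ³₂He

Conserve mass number: A + 2 = 3, so A = 1.
Conserve atomic number: Z + 1 = 2, so Z = 1.
A = 1 and Z = 1 is ¹₁H — a proton.

proton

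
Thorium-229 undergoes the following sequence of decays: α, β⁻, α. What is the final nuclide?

Fr-221

Start: (A, Z) = (229, 90).
After α: (225, 88).
After β⁻: (225, 89).
After α: (221, 87).
Z = 87 is francium.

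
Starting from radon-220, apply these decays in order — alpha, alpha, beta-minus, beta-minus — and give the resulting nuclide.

Start: (A, Z) = (220, 86).
After α: (216, 84).
After α: (212, 82).
After β⁻: (212, 83).
After β⁻: (212, 84).
Z = 84 is polonium.

Po-212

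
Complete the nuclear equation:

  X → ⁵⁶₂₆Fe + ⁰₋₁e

Conserve mass number: A = 56 + 0, so A = 56.
Conserve atomic number: Z = 26 − 1, so Z = 25.
Z = 25 is manganese, so the species is ⁵⁶₂₅Mn.

Mn-56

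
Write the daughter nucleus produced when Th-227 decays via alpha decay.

Alpha decay: mass number changes by -4, atomic number by -2.
A: 227 − 4 = 223; Z: 90 − 2 = 88.
Z = 88 is radium, so the daughter is Ra-223.

Ra-223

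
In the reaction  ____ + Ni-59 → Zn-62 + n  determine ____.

alpha particle

Conserve mass number: A + 59 = 62 + 1, so A = 4.
Conserve atomic number: Z + 28 = 30 + 0, so Z = 2.
A = 4 and Z = 2 is He-4 — an alpha particle.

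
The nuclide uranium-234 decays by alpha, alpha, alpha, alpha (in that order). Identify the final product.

Po-218

Start: (A, Z) = (234, 92).
After α: (230, 90).
After α: (226, 88).
After α: (222, 86).
After α: (218, 84).
Z = 84 is polonium.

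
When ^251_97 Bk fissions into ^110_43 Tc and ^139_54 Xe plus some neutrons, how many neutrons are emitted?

Conserve mass number: 251 = 110 + 139 + k, so k = 251 − 249 = 2.
Check atomic number: 97 = 43 + 54 + 0 = 97. ✓

2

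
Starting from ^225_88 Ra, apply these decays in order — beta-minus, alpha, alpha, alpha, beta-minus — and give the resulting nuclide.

Start: (A, Z) = (225, 88).
After β⁻: (225, 89).
After α: (221, 87).
After α: (217, 85).
After α: (213, 83).
After β⁻: (213, 84).
Z = 84 is polonium.

Po-213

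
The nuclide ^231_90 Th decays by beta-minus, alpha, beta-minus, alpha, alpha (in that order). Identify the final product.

Start: (A, Z) = (231, 90).
After β⁻: (231, 91).
After α: (227, 89).
After β⁻: (227, 90).
After α: (223, 88).
After α: (219, 86).
Z = 86 is radon.

Rn-219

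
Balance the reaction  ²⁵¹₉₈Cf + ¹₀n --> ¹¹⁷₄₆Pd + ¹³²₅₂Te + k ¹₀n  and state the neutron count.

3

Conserve mass number: 252 = 117 + 132 + k, so k = 252 − 249 = 3.
Check atomic number: 98 = 46 + 52 + 0 = 98. ✓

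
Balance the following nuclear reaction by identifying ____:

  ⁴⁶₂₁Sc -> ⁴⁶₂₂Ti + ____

Conserve mass number: 46 = 46 + A, so A = 0.
Conserve atomic number: 21 = 22 + Z, so Z = -1.
A = 0 and Z = -1 is ⁰₋₁e — a beta-minus particle.

beta-minus particle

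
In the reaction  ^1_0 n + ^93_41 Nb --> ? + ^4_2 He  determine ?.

Y-90

Conserve mass number: 1 + 93 = A + 4, so A = 90.
Conserve atomic number: 0 + 41 = Z + 2, so Z = 39.
Z = 39 is yttrium, so the species is ^90_39 Y.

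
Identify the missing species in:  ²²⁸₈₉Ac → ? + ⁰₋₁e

Th-228

Conserve mass number: 228 = A + 0, so A = 228.
Conserve atomic number: 89 = Z − 1, so Z = 90.
Z = 90 is thorium, so the species is ²²⁸₉₀Th.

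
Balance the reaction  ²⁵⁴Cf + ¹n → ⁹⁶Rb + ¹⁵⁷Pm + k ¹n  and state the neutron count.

2

Conserve mass number: 255 = 96 + 157 + k, so k = 255 − 253 = 2.
Check atomic number: 98 = 37 + 61 + 0 = 98. ✓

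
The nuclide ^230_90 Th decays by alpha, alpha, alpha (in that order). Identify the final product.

Po-218

Start: (A, Z) = (230, 90).
After α: (226, 88).
After α: (222, 86).
After α: (218, 84).
Z = 84 is polonium.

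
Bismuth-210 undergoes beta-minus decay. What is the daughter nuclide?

Po-210

Beta-minus decay: mass number changes by +0, atomic number by +1.
A: 210 = 210; Z: 83 + 1 = 84.
Z = 84 is polonium, so the daughter is polonium-210.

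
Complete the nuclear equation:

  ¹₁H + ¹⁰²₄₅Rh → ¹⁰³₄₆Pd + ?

Conserve mass number: 1 + 102 = 103 + A, so A = 0.
Conserve atomic number: 1 + 45 = 46 + Z, so Z = 0.
A = 0 and Z = 0 is ⁰₀γ — a gamma ray.

gamma ray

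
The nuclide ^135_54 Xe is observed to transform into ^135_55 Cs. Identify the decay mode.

ΔA = 135 − 135 = 0; ΔZ = 55 − 54 = +1.
A is unchanged and Z rises by 1 — a neutron has become a proton (β⁻ decay).

beta-minus decay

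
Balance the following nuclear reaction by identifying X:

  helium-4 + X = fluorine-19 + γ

N-15

Conserve mass number: 4 + A = 19 + 0, so A = 15.
Conserve atomic number: 2 + Z = 9 + 0, so Z = 7.
Z = 7 is nitrogen, so the species is nitrogen-15.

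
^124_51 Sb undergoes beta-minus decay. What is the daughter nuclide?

Te-124

Beta-minus decay: mass number changes by +0, atomic number by +1.
A: 124 = 124; Z: 51 + 1 = 52.
Z = 52 is tellurium, so the daughter is ^124_52 Te.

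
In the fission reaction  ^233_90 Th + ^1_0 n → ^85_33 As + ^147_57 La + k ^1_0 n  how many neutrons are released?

2

Conserve mass number: 234 = 85 + 147 + k, so k = 234 − 232 = 2.
Check atomic number: 90 = 33 + 57 + 0 = 90. ✓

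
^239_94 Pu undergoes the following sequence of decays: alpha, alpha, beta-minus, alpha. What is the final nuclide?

Start: (A, Z) = (239, 94).
After α: (235, 92).
After α: (231, 90).
After β⁻: (231, 91).
After α: (227, 89).
Z = 89 is actinium.

Ac-227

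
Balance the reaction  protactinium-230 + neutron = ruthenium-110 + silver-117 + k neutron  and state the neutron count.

4

Conserve mass number: 231 = 110 + 117 + k, so k = 231 − 227 = 4.
Check atomic number: 91 = 44 + 47 + 0 = 91. ✓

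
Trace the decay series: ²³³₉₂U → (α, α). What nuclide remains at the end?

Ra-225

Start: (A, Z) = (233, 92).
After α: (229, 90).
After α: (225, 88).
Z = 88 is radium.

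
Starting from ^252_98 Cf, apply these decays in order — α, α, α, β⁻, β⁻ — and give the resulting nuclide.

Start: (A, Z) = (252, 98).
After α: (248, 96).
After α: (244, 94).
After α: (240, 92).
After β⁻: (240, 93).
After β⁻: (240, 94).
Z = 94 is plutonium.

Pu-240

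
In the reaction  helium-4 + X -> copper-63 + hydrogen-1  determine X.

Conserve mass number: 4 + A = 63 + 1, so A = 60.
Conserve atomic number: 2 + Z = 29 + 1, so Z = 28.
Z = 28 is nickel, so the species is nickel-60.

Ni-60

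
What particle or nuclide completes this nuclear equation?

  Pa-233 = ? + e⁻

Conserve mass number: 233 = A + 0, so A = 233.
Conserve atomic number: 91 = Z − 1, so Z = 92.
Z = 92 is uranium, so the species is U-233.

U-233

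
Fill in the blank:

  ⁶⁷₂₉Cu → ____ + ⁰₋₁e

Zn-67

Conserve mass number: 67 = A + 0, so A = 67.
Conserve atomic number: 29 = Z − 1, so Z = 30.
Z = 30 is zinc, so the species is ⁶⁷₃₀Zn.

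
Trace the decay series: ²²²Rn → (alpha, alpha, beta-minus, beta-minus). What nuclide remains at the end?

Po-214

Start: (A, Z) = (222, 86).
After α: (218, 84).
After α: (214, 82).
After β⁻: (214, 83).
After β⁻: (214, 84).
Z = 84 is polonium.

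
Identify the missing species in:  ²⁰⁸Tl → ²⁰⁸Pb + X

beta-minus particle

Conserve mass number: 208 = 208 + A, so A = 0.
Conserve atomic number: 81 = 82 + Z, so Z = -1.
A = 0 and Z = -1 is e⁻ — a beta-minus particle.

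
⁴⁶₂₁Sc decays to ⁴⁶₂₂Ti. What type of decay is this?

beta-minus decay

ΔA = 46 − 46 = 0; ΔZ = 22 − 21 = +1.
A is unchanged and Z rises by 1 — a neutron has become a proton (β⁻ decay).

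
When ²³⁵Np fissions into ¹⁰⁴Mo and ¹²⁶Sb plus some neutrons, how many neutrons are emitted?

Conserve mass number: 235 = 104 + 126 + k, so k = 235 − 230 = 5.
Check atomic number: 93 = 42 + 51 + 0 = 93. ✓

5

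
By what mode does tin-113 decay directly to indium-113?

ΔA = 113 − 113 = 0; ΔZ = 49 − 50 = -1.
A is unchanged and Z drops by 1 — a proton has become a neutron (β⁺ emission or electron capture).

beta-plus decay or electron capture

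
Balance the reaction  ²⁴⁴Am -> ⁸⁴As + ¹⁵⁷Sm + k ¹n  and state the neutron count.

3

Conserve mass number: 244 = 84 + 157 + k, so k = 244 − 241 = 3.
Check atomic number: 95 = 33 + 62 + 0 = 95. ✓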